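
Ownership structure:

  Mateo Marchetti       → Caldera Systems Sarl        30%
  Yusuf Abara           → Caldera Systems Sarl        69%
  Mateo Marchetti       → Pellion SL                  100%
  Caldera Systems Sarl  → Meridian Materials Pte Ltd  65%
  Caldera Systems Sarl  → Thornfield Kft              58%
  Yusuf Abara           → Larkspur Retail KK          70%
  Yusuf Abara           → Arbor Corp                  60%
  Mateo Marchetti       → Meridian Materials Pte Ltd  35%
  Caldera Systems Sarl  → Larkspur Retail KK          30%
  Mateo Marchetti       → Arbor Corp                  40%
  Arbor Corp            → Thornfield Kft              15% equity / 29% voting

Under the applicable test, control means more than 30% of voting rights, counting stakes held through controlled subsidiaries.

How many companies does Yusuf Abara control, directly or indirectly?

5

Yusuf holds 69% of Caldera, so Yusuf controls Caldera.
Yusuf holds 60% of Arbor, so Yusuf controls Arbor.
Arbor and Caldera together hold 29% + 58% = 87% of Thornfield, so Yusuf controls Thornfield.
Yusuf and Caldera together hold 70% + 30% = 100% of Larkspur, so Yusuf controls Larkspur.
Caldera holds 65% of Meridian, so Yusuf controls Meridian.
No other company's threshold is met.
Yusuf controls 5 companies.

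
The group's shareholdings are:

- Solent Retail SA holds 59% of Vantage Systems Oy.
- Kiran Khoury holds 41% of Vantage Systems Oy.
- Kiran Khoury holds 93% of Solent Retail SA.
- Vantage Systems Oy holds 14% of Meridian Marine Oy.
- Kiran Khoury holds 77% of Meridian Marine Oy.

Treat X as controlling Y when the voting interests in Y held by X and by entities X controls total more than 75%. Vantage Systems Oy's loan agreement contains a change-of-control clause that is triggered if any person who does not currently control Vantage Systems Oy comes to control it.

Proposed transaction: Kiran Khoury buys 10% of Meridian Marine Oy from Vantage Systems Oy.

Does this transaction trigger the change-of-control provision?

No

The purchase adds only to Kiran's holdings (Vantage's stake shrinks), so Kiran is the only person who could newly come to control Vantage.
Kiran holds 93% of Solent, so Kiran controls Solent.
Kiran and Solent together hold 41% + 59% = 100% of Vantage, so Kiran controls Vantage.
So Kiran already controls Vantage before the transaction.
After the purchase, Kiran's direct stake in Meridian rises to 77% + 10% = 87%, and Vantage's stake falls to 4%.
Kiran controlled Vantage already, so this is not a new person acquiring control; every other person's position is unchanged or reduced.
No new person acquires control, so the clause is not triggered.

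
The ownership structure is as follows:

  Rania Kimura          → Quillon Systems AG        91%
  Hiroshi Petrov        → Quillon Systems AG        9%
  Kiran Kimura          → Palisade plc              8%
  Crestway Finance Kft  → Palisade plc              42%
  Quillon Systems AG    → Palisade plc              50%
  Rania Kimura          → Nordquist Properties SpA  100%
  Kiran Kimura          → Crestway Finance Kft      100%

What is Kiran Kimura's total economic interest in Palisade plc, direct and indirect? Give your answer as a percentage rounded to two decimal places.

Kiran reaches Palisade along 2 paths.
Direct stake: 8% = 8%.
Via Crestway: 100% × 42% = 42%.
Total: 8% + 42% = 50%.
Rounded: 50.00%.

50.00%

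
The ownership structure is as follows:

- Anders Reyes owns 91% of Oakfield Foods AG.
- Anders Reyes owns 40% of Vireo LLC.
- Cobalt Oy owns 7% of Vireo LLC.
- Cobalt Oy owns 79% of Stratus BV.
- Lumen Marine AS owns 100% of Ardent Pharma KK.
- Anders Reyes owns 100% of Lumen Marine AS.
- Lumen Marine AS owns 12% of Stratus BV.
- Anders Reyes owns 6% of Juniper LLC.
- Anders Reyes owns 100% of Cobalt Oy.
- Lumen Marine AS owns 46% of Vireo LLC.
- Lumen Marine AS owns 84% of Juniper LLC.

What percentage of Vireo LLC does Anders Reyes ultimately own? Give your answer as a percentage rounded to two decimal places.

Anders reaches Vireo along 3 paths.
Via Cobalt: 100% × 7% = 7%.
Via Lumen: 100% × 46% = 46%.
Direct stake: 40% = 40%.
Total: 7% + 46% + 40% = 93%.
Rounded: 93.00%.

93.00%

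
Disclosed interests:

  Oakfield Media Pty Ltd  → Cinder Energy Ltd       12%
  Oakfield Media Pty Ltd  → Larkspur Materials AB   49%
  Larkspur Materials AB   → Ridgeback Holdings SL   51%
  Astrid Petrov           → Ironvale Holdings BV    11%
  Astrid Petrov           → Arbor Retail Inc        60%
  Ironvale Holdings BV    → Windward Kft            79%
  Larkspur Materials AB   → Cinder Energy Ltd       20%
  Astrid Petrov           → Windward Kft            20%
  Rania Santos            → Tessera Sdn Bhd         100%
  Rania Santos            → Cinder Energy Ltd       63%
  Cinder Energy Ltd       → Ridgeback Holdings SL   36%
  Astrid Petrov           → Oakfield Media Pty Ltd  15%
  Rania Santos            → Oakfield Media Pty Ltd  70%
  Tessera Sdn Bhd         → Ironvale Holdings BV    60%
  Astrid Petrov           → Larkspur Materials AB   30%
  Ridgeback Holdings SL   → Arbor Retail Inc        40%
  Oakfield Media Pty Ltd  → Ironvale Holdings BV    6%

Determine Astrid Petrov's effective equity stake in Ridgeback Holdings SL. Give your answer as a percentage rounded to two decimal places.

Astrid reaches Ridgeback along 5 paths.
Via Oakfield → Larkspur: 15% × 49% × 51% = 3.7485%.
Via Larkspur: 30% × 51% = 15.3%.
Via Oakfield → Cinder: 15% × 12% × 36% = 0.648%.
Via Oakfield → Larkspur → Cinder: 15% × 49% × 20% × 36% = 0.5292%.
Via Larkspur → Cinder: 30% × 20% × 36% = 2.16%.
Total: 3.7485% + 15.3% + 0.648% + 0.5292% + 2.16% = 22.3857%.
Rounded: 22.39%.

22.39%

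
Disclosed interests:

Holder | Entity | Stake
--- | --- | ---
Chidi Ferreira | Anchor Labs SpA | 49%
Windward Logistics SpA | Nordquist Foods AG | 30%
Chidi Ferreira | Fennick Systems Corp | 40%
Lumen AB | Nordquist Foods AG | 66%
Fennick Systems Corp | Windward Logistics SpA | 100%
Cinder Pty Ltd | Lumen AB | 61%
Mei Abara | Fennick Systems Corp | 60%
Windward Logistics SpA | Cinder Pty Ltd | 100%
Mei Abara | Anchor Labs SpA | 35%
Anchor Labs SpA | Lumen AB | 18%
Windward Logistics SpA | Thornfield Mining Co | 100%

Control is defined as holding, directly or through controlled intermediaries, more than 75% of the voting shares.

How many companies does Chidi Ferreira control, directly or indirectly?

0

Chidi's largest direct stake is 49% in Anchor, which does not meet the threshold.
Chidi controls 0 companies.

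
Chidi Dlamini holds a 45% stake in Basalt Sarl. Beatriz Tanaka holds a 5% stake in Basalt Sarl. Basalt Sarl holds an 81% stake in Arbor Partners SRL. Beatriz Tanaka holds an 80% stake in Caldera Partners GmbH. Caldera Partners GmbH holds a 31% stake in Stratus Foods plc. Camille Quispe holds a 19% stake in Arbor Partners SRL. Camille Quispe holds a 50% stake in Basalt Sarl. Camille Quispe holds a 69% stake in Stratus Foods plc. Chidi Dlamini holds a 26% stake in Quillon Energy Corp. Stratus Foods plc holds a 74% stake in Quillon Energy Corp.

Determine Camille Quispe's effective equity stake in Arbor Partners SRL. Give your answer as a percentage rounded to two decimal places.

Camille reaches Arbor along 2 paths.
Via Basalt: 50% × 81% = 40.5%.
Direct stake: 19% = 19%.
Total: 40.5% + 19% = 59.5%.
Rounded: 59.50%.

59.50%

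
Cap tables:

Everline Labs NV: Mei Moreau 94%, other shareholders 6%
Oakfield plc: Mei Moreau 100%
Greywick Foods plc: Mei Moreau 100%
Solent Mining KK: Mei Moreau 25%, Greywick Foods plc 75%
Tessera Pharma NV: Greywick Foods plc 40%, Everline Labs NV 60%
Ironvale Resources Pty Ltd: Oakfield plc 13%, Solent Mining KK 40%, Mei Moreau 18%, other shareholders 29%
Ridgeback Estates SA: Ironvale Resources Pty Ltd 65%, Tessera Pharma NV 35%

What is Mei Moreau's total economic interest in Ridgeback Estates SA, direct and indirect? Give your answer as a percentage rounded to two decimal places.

79.89%

Mei reaches Ridgeback along 6 paths.
Via Oakfield → Ironvale: 100% × 13% × 65% = 8.45%.
Via Solent → Ironvale: 25% × 40% × 65% = 6.5%.
Via Greywick → Solent → Ironvale: 100% × 75% × 40% × 65% = 19.5%.
Via Ironvale: 18% × 65% = 11.7%.
Via Greywick → Tessera: 100% × 40% × 35% = 14%.
Via Everline → Tessera: 94% × 60% × 35% = 19.74%.
Total: 8.45% + 6.5% + 19.5% + 11.7% + 14% + 19.74% = 79.89%.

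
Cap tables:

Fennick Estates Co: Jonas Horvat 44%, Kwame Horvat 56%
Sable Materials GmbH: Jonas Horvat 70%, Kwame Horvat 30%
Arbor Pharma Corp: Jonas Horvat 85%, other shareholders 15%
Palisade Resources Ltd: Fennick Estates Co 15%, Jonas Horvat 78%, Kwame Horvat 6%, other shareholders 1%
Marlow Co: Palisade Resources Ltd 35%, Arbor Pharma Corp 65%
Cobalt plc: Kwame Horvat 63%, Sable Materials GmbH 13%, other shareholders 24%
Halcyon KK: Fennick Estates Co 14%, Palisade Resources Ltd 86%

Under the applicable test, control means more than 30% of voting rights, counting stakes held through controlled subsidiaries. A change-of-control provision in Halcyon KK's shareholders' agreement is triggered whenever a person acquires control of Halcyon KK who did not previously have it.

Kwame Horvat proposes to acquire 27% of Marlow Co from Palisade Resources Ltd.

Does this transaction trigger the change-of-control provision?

The purchase adds only to Kwame's holdings (Palisade's stake shrinks), so Kwame is the only person who could newly come to control Halcyon.
Kwame holds 56% of Fennick, so Kwame controls Fennick.
Kwame holds 63% of Cobalt, so Kwame controls Cobalt.
In Halcyon, Kwame's side holds only 14%, not > 30%.
So before the transaction, Kwame does not control Halcyon.
After the purchase, Kwame holds 27% of Marlow directly, and Palisade's stake falls to 8%.
Kwame's side now holds 27% of Marlow, not > 30%, so Kwame still does not control Marlow.
After the transaction, Kwame's side holds 14% of Halcyon, not > 30%, so Kwame still does not control Halcyon.
No new person acquires control, so the clause is not triggered.

No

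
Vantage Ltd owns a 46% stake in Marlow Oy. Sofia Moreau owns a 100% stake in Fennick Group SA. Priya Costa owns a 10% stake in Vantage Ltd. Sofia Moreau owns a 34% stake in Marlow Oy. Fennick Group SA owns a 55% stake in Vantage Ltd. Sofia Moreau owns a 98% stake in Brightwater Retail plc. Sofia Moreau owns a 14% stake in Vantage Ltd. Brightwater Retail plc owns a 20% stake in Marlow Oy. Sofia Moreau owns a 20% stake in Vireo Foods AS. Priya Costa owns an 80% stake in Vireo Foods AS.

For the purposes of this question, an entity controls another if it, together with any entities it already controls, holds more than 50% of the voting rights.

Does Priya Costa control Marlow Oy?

Priya holds 80% of Vireo, so Priya controls Vireo.
Neither Priya nor any entity Priya controls holds any voting interest in Marlow.
So Priya does not control Marlow.

No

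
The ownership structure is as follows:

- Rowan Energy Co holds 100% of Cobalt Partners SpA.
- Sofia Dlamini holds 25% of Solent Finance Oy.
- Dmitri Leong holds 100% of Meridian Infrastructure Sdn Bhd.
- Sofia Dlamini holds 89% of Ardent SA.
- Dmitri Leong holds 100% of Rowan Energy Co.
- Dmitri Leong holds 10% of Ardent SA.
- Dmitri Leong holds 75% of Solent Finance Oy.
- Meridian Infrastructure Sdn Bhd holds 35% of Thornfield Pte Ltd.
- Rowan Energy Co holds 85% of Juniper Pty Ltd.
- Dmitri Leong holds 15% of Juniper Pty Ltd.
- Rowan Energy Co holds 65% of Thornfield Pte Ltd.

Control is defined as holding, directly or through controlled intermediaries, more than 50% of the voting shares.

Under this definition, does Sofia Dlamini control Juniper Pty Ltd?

Sofia holds 89% of Ardent, so Sofia controls Ardent.
Neither Sofia nor any entity Sofia controls holds any voting interest in Juniper.
So Sofia does not control Juniper.

No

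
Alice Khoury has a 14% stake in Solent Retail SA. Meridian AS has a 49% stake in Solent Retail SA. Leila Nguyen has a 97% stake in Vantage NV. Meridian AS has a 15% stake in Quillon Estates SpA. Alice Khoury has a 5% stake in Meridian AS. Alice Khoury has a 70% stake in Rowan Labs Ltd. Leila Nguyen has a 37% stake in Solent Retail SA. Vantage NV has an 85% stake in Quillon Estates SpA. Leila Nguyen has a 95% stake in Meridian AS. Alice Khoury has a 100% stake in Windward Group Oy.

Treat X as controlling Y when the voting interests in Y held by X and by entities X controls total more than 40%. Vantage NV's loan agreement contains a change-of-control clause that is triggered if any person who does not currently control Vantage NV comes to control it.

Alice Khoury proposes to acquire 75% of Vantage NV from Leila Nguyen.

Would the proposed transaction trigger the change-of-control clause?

Yes

The purchase adds only to Alice's holdings (Leila's stake shrinks), so Alice is the only person who could newly come to control Vantage.
Alice holds 100% of Windward, so Alice controls Windward.
Alice holds 70% of Rowan, so Alice controls Rowan.
Neither Alice nor any entity Alice controls holds any voting interest in Vantage.
So before the transaction, Alice does not control Vantage.
After the purchase, Alice holds 75% of Vantage directly, and Leila's stake falls to 22%.
Alice holds 75% of Vantage, so Alice controls Vantage.
Alice did not control Vantage before and does after, so the clause is triggered.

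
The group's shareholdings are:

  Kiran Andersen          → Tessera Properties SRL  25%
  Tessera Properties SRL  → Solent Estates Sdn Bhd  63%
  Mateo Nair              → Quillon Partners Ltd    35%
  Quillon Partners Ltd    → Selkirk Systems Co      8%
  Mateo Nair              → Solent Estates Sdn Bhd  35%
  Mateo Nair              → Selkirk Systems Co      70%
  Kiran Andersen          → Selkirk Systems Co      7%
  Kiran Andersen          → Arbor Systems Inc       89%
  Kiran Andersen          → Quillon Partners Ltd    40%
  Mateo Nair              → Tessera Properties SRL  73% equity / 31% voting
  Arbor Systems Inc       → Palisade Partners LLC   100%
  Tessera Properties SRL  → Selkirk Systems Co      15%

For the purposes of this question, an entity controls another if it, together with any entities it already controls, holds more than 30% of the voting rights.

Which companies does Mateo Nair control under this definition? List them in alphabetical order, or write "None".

Mateo holds 31% of Tessera, so Mateo controls Tessera.
Mateo holds 35% of Quillon, so Mateo controls Quillon.
Tessera and Mateo and Quillon together hold 15% + 70% + 8% = 93% of Selkirk, so Mateo controls Selkirk.
Mateo and Tessera together hold 35% + 63% = 98% of Solent, so Mateo controls Solent.
No other company's threshold is met.

Quillon Partners Ltd, Selkirk Systems Co, Solent Estates Sdn Bhd, Tessera Properties SRL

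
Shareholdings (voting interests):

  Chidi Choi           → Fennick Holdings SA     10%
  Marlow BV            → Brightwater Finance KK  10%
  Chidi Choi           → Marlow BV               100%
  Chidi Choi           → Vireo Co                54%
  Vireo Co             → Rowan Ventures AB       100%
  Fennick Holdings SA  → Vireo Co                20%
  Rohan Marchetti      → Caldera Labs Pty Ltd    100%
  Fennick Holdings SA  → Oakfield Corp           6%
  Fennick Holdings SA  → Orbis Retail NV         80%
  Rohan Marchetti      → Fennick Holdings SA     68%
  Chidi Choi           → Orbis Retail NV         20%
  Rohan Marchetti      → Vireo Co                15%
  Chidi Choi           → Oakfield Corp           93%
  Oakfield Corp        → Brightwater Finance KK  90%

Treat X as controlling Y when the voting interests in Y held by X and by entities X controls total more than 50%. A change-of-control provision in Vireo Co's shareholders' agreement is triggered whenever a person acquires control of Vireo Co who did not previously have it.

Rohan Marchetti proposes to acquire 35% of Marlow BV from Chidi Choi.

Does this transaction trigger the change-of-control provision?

No

The purchase adds only to Rohan's holdings (Chidi's stake shrinks), so Rohan is the only person who could newly come to control Vireo.
Rohan holds 68% of Fennick, so Rohan controls Fennick.
Fennick holds 80% of Orbis, so Rohan controls Orbis.
Rohan holds 100% of Caldera, so Rohan controls Caldera.
In Vireo, Rohan's side holds only 15% + 20% = 35%, not > 50%.
So before the transaction, Rohan does not control Vireo.
After the purchase, Rohan holds 35% of Marlow directly, and Chidi's stake falls to 65%.
Rohan's side now holds 35% of Marlow, not > 50%, so Rohan still does not control Marlow.
After the transaction, Rohan's side holds 15% + 20% = 35% of Vireo, not > 50%, so Rohan still does not control Vireo.
No new person acquires control, so the clause is not triggered.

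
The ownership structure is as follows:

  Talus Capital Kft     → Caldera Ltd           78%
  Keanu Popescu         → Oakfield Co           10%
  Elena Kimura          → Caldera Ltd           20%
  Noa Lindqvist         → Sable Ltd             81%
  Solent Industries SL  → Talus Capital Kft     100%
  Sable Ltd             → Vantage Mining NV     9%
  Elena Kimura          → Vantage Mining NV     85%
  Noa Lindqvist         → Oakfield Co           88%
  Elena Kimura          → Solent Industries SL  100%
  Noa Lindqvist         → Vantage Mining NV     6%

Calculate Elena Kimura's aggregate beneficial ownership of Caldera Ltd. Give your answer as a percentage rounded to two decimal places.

98.00%

Elena reaches Caldera along 2 paths.
Direct stake: 20% = 20%.
Via Solent → Talus: 100% × 100% × 78% = 78%.
Total: 20% + 78% = 98%.
Rounded: 98.00%.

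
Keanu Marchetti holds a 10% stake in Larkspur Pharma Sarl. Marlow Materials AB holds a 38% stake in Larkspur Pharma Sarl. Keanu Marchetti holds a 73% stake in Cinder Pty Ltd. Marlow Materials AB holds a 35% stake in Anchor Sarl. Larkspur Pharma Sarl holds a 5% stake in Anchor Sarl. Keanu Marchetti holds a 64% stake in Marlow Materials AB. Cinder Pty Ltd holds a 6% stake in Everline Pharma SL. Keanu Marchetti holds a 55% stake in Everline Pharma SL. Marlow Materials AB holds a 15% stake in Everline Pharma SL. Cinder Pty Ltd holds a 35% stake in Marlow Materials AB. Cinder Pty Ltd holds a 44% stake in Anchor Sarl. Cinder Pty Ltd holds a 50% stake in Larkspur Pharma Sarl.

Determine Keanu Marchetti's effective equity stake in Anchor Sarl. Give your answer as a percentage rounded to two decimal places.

Keanu reaches Anchor along 7 paths.
Via Marlow: 64% × 35% = 22.4%.
Via Cinder → Marlow: 73% × 35% × 35% = 8.9425%.
Via Cinder: 73% × 44% = 32.12%.
Via Marlow → Larkspur: 64% × 38% × 5% = 1.216%.
Via Cinder → Marlow → Larkspur: 73% × 35% × 38% × 5% = 0.48545%.
Via Cinder → Larkspur: 73% × 50% × 5% = 1.825%.
Via Larkspur: 10% × 5% = 0.5%.
Total: 22.4% + 8.9425% + 32.12% + 1.216% + 0.48545% + 1.825% + 0.5% = 67.48895%.
Rounded: 67.49%.

67.49%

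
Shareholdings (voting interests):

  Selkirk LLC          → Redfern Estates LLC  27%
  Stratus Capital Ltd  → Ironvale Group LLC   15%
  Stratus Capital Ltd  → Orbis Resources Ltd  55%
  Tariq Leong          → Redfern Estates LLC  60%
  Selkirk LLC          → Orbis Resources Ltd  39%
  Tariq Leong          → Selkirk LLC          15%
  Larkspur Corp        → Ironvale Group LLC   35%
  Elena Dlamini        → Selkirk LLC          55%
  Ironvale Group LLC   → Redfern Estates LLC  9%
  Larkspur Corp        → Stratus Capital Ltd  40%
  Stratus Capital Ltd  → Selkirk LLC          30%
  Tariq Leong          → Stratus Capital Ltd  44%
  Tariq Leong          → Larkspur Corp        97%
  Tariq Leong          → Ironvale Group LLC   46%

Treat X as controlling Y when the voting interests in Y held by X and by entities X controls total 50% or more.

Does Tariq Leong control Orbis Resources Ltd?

Yes

Tariq holds 97% of Larkspur, so Tariq controls Larkspur.
Tariq and Larkspur together hold 44% + 40% = 84% of Stratus, so Tariq controls Stratus.
Stratus holds 55% of Orbis, so Tariq controls Orbis.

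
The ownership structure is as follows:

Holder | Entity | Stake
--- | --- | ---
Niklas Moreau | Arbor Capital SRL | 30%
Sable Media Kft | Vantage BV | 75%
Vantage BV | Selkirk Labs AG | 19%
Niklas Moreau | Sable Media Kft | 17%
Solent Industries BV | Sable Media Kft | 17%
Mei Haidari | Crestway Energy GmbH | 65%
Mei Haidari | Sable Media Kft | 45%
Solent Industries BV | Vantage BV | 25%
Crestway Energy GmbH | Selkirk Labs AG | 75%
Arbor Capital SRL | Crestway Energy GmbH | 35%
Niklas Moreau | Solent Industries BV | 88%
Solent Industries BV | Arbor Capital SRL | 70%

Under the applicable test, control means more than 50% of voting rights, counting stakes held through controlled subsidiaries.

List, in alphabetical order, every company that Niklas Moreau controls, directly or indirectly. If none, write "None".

Niklas holds 88% of Solent, so Niklas controls Solent.
Niklas and Solent together hold 30% + 70% = 100% of Arbor, so Niklas controls Arbor.
No other company's threshold is met.

Arbor Capital SRL, Solent Industries BV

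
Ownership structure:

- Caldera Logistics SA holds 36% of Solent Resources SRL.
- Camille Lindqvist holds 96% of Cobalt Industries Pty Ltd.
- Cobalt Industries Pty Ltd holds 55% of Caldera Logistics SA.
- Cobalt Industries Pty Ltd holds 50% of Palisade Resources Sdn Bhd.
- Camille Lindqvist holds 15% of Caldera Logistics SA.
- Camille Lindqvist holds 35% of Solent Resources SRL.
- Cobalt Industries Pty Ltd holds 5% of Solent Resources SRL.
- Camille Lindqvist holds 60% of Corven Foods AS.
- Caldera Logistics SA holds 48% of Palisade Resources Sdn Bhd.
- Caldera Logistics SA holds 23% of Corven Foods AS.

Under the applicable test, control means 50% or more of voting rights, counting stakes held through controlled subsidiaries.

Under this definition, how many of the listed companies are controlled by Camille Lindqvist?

Camille holds 96% of Cobalt, so Camille controls Cobalt.
Cobalt and Camille together hold 55% + 15% = 70% of Caldera, so Camille controls Caldera.
Caldera and Camille together hold 23% + 60% = 83% of Corven, so Camille controls Corven.
Cobalt and Caldera together hold 50% + 48% = 98% of Palisade, so Camille controls Palisade.
Cobalt and Caldera and Camille together hold 5% + 36% + 35% = 76% of Solent, so Camille controls Solent.
Camille controls 5 companies.

5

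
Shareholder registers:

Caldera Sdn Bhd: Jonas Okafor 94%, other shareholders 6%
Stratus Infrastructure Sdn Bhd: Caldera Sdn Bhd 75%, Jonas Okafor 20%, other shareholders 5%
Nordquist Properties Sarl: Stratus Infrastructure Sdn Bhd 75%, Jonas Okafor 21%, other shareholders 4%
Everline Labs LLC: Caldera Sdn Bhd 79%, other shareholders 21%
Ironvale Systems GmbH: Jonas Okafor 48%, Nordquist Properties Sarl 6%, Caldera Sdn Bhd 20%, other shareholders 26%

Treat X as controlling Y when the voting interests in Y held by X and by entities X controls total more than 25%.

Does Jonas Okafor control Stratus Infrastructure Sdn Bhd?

Jonas holds 94% of Caldera, so Jonas controls Caldera.
Caldera and Jonas together hold 75% + 20% = 95% of Stratus, so Jonas controls Stratus.

Yes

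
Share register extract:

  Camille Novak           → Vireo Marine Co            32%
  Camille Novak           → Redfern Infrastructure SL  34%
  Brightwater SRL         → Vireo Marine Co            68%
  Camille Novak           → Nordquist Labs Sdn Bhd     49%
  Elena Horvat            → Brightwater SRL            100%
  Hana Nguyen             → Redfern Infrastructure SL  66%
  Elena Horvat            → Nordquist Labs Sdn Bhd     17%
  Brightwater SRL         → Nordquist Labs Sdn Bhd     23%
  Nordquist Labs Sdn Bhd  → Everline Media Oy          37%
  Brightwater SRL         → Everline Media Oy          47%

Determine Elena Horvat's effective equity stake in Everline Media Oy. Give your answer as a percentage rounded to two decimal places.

61.80%

Elena reaches Everline along 3 paths.
Via Brightwater → Nordquist: 100% × 23% × 37% = 8.51%.
Via Nordquist: 17% × 37% = 6.29%.
Via Brightwater: 100% × 47% = 47%.
Total: 8.51% + 6.29% + 47% = 61.8%.
Rounded: 61.80%.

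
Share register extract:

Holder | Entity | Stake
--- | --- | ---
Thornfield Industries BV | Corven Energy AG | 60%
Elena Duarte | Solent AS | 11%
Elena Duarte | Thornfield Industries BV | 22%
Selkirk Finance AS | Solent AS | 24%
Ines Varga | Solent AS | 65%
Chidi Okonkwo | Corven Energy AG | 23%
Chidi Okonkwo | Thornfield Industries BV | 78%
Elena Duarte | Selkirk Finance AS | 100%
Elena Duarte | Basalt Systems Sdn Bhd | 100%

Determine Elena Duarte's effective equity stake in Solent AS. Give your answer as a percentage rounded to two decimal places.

Elena reaches Solent along 2 paths.
Via Selkirk: 100% × 24% = 24%.
Direct stake: 11% = 11%.
Total: 24% + 11% = 35%.
Rounded: 35.00%.

35.00%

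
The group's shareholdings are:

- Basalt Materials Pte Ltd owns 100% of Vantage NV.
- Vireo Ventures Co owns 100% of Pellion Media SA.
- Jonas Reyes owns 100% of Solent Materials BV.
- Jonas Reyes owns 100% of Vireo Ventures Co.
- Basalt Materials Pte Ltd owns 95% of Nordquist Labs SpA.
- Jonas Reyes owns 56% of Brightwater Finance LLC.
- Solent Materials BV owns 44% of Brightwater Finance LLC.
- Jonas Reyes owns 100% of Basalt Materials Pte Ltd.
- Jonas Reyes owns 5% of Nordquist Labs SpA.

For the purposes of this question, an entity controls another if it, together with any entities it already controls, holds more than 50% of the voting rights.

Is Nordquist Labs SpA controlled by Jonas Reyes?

Yes

Jonas holds 100% of Basalt, so Jonas controls Basalt.
Basalt and Jonas together hold 95% + 5% = 100% of Nordquist, so Jonas controls Nordquist.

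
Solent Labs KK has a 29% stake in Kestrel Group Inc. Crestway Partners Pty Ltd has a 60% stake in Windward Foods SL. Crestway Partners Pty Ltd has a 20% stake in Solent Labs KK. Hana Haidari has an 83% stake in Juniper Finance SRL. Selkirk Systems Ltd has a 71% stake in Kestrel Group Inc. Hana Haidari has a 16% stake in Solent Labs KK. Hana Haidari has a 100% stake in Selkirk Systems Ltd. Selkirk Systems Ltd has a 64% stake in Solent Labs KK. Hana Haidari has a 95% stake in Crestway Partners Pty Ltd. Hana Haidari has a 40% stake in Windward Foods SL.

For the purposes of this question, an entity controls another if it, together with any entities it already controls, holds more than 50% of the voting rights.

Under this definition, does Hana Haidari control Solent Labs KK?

Yes

Hana holds 100% of Selkirk, so Hana controls Selkirk.
Hana holds 95% of Crestway, so Hana controls Crestway.
Selkirk and Crestway and Hana together hold 64% + 20% + 16% = 100% of Solent, so Hana controls Solent.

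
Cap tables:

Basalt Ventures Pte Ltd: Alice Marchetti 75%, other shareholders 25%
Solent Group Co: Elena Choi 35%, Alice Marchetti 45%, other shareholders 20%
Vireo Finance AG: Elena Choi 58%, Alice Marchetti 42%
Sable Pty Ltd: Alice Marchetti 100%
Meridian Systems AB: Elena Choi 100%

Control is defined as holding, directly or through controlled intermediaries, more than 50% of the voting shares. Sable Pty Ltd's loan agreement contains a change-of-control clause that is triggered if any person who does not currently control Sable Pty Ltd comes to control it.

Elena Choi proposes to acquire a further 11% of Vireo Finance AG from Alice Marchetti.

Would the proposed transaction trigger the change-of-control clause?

No

The purchase adds only to Elena's holdings (Alice's stake shrinks), so Elena is the only person who could newly come to control Sable.
Elena holds 58% of Vireo, so Elena controls Vireo.
Elena holds 100% of Meridian, so Elena controls Meridian.
Neither Elena nor any entity Elena controls holds any voting interest in Sable.
So before the transaction, Elena does not control Sable.
After the purchase, Elena's direct stake in Vireo rises to 58% + 11% = 69%, and Alice's stake falls to 31%.
Elena holds 69% of Vireo, so Elena controls Vireo.
After the transaction, neither Elena nor any entity Elena controls holds a voting interest in Sable, so Elena still does not control it.
No new person acquires control, so the clause is not triggered.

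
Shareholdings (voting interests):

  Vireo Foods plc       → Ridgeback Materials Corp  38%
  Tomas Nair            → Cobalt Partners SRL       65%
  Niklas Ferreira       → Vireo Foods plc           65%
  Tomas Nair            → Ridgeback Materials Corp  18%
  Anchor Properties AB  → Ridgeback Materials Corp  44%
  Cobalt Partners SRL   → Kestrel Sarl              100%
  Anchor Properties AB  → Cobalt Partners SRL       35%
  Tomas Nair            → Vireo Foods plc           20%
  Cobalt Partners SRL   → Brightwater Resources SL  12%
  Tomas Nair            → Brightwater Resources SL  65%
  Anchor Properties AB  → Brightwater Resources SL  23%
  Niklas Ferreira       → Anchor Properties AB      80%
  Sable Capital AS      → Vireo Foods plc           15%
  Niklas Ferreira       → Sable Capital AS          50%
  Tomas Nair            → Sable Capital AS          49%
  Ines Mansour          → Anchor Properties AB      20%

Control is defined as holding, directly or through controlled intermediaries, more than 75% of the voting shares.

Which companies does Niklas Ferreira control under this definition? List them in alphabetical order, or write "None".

Niklas holds 80% of Anchor, so Niklas controls Anchor.
No other company's threshold is met.

Anchor Properties AB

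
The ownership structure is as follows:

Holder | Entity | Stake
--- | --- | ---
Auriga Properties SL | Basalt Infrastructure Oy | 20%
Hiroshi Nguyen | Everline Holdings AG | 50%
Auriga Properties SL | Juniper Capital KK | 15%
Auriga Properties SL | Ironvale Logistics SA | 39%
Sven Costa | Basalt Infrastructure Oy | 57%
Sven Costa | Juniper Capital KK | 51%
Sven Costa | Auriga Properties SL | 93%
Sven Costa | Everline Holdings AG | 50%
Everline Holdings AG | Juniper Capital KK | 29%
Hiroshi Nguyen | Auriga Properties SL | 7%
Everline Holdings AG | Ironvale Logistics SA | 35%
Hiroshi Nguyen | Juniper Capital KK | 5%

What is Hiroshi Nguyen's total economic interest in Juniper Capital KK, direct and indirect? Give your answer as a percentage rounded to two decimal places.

20.55%

Hiroshi reaches Juniper along 3 paths.
Via Everline: 50% × 29% = 14.5%.
Via Auriga: 7% × 15% = 1.05%.
Direct stake: 5% = 5%.
Total: 14.5% + 1.05% + 5% = 20.55%.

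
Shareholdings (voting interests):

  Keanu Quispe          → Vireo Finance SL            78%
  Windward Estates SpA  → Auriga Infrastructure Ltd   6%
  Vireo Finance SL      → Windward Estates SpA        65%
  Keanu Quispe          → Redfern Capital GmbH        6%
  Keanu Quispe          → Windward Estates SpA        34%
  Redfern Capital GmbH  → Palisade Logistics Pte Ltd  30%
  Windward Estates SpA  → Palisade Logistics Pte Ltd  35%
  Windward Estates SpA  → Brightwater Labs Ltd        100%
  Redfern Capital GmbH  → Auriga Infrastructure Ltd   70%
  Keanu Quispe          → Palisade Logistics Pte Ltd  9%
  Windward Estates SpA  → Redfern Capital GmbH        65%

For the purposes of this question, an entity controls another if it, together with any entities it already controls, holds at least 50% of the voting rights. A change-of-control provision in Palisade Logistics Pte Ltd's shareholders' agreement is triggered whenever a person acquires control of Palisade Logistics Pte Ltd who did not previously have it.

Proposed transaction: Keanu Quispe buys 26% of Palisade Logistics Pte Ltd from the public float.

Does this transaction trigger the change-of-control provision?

No

The purchase changes only Keanu's holdings, so Keanu is the only person who could newly come to control Palisade.
Keanu holds 78% of Vireo, so Keanu controls Vireo.
Keanu and Vireo together hold 34% + 65% = 99% of Windward, so Keanu controls Windward.
Keanu and Windward together hold 6% + 65% = 71% of Redfern, so Keanu controls Redfern.
Redfern and Windward and Keanu together hold 30% + 35% + 9% = 74% of Palisade, so Keanu controls Palisade.
So Keanu already controls Palisade before the transaction.
After the purchase, Keanu's direct stake in Palisade rises to 9% + 26% = 35%.
Keanu controlled Palisade already, so this is not a new person acquiring control; every other person's position is unchanged or reduced.
No new person acquires control, so the clause is not triggered.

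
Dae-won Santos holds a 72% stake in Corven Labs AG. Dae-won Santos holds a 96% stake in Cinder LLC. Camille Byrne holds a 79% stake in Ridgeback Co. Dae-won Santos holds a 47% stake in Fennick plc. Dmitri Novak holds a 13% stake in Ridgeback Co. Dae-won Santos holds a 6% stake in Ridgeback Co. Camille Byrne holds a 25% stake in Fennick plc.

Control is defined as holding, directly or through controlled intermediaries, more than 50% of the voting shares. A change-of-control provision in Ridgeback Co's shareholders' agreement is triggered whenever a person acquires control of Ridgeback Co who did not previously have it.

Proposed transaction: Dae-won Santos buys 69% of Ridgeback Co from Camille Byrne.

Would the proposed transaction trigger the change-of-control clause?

Yes

The purchase adds only to Dae-won's holdings (Camille's stake shrinks), so Dae-won is the only person who could newly come to control Ridgeback.
Dae-won holds 72% of Corven, so Dae-won controls Corven.
Dae-won holds 96% of Cinder, so Dae-won controls Cinder.
In Ridgeback, Dae-won's side holds only 6%, not > 50%.
So before the transaction, Dae-won does not control Ridgeback.
After the purchase, Dae-won's direct stake in Ridgeback rises to 6% + 69% = 75%, and Camille's stake falls to 10%.
Dae-won holds 75% of Ridgeback, so Dae-won controls Ridgeback.
Dae-won did not control Ridgeback before and does after, so the clause is triggered.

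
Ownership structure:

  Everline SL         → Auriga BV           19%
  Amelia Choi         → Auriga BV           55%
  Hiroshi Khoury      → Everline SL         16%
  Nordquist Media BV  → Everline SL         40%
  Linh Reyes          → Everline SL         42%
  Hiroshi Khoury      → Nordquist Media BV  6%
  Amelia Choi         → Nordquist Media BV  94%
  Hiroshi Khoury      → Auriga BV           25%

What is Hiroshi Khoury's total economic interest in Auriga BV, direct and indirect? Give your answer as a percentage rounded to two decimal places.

Hiroshi reaches Auriga along 3 paths.
Via Nordquist → Everline: 6% × 40% × 19% = 0.456%.
Via Everline: 16% × 19% = 3.04%.
Direct stake: 25% = 25%.
Total: 0.456% + 3.04% + 25% = 28.496%.
Rounded: 28.50%.

28.50%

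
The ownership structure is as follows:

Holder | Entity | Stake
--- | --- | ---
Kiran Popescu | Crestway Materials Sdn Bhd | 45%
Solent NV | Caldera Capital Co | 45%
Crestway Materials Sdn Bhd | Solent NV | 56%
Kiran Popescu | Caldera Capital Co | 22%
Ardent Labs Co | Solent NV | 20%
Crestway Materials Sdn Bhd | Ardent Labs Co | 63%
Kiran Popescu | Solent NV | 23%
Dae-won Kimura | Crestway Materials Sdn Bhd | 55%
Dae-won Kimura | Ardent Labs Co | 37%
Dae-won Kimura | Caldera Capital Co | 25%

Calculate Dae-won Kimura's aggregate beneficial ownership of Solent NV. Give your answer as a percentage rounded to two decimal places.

Dae-won reaches Solent along 3 paths.
Via Crestway: 55% × 56% = 30.8%.
Via Ardent: 37% × 20% = 7.4%.
Via Crestway → Ardent: 55% × 63% × 20% = 6.93%.
Total: 30.8% + 7.4% + 6.93% = 45.13%.

45.13%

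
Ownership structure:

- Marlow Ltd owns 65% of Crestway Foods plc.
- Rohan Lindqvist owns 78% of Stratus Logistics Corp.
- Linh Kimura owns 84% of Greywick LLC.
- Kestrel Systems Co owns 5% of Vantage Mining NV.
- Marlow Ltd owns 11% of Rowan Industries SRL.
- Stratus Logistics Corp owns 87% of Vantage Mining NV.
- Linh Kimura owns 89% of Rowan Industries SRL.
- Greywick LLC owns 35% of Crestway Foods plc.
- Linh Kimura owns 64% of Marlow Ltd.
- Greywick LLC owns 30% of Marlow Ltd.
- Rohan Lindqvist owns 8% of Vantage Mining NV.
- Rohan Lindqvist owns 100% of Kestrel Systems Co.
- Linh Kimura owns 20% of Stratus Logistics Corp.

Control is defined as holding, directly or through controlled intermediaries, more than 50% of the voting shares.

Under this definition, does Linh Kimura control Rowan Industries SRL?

Yes

Linh holds 84% of Greywick, so Linh controls Greywick.
Greywick and Linh together hold 30% + 64% = 94% of Marlow, so Linh controls Marlow.
Marlow and Linh together hold 11% + 89% = 100% of Rowan, so Linh controls Rowan.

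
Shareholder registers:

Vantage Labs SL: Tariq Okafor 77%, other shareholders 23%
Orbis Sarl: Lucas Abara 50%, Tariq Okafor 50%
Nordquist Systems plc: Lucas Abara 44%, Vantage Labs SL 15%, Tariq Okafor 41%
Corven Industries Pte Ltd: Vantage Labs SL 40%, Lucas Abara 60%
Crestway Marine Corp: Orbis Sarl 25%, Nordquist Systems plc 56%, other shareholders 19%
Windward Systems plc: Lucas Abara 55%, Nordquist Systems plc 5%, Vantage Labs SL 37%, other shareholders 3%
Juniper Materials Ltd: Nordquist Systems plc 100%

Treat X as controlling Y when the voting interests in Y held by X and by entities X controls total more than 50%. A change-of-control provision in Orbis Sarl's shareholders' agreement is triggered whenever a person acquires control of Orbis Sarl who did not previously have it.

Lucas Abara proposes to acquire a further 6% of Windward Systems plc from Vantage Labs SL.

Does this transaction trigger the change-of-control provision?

The purchase adds only to Lucas's holdings (Vantage's stake shrinks), so Lucas is the only person who could newly come to control Orbis.
Lucas holds 60% of Corven, so Lucas controls Corven.
Lucas holds 55% of Windward, so Lucas controls Windward.
In Orbis, Lucas's side holds only 50%, not > 50%.
So before the transaction, Lucas does not control Orbis.
After the purchase, Lucas's direct stake in Windward rises to 55% + 6% = 61%, and Vantage's stake falls to 31%.
Lucas holds 61% of Windward, so Lucas controls Windward.
After the transaction, Lucas's side holds 50% of Orbis, not > 50%, so Lucas still does not control Orbis.
No new person acquires control, so the clause is not triggered.

No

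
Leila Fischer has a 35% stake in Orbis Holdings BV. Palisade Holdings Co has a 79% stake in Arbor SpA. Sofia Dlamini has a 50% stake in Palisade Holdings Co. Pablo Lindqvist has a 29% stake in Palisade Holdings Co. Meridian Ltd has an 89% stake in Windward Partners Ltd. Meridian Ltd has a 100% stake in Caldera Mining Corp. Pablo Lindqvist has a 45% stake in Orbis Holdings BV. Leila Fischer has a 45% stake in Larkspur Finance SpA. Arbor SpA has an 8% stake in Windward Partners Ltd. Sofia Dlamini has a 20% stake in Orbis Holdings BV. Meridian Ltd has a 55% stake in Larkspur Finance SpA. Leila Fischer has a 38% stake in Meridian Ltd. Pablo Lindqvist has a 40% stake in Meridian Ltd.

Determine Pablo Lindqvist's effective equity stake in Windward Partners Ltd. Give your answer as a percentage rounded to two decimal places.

37.43%

Pablo reaches Windward along 2 paths.
Via Meridian: 40% × 89% = 35.6%.
Via Palisade → Arbor: 29% × 79% × 8% = 1.8328%.
Total: 35.6% + 1.8328% = 37.4328%.
Rounded: 37.43%.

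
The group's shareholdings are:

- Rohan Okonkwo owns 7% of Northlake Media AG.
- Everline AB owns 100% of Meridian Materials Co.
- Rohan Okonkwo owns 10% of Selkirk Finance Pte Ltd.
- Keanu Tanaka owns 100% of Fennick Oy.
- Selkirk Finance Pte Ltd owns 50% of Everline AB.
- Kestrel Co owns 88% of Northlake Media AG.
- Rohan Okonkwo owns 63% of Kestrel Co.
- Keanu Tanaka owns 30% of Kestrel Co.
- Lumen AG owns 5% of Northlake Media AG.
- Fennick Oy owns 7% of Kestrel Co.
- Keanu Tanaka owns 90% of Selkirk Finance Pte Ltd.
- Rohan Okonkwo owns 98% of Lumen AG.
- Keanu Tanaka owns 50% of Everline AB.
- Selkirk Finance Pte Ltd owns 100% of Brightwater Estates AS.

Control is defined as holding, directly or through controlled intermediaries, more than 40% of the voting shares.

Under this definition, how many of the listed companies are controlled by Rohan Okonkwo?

Rohan holds 98% of Lumen, so Rohan controls Lumen.
Rohan holds 63% of Kestrel, so Rohan controls Kestrel.
Kestrel and Rohan and Lumen together hold 88% + 7% + 5% = 100% of Northlake, so Rohan controls Northlake.
No other company's threshold is met.
Rohan controls 3 companies.

3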